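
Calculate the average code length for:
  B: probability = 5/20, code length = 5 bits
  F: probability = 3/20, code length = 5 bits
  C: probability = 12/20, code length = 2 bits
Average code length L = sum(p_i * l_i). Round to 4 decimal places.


Weighted contributions p_i * l_i:
  B: (5/20) * 5 = 25/20
  F: (3/20) * 5 = 15/20
  C: (12/20) * 2 = 24/20
Sum = (25 + 15 + 24)/20 = 64/20

L = 64/20 = 3.2000 bits/symbol


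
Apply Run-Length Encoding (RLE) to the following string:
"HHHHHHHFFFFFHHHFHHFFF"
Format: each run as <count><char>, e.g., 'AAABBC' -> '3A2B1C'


Scanning runs left to right:
  i=0: run of 'H' x 7 -> '7H'
  i=7: run of 'F' x 5 -> '5F'
  i=12: run of 'H' x 3 -> '3H'
  i=15: run of 'F' x 1 -> '1F'
  i=16: run of 'H' x 2 -> '2H'
  i=18: run of 'F' x 3 -> '3F'

RLE = 7H5F3H1F2H3F


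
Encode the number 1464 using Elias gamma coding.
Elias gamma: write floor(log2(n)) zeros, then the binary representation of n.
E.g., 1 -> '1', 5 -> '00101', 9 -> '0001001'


num_bits = floor(log2(1464)) + 1 = 11
leading_zeros = num_bits - 1 = 10
binary(1464) = 10110111000

Elias gamma(1464) = '0000000000' + '10110111000' = 000000000010110111000 (21 bits)


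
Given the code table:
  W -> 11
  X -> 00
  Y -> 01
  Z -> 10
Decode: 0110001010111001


Decoding:
01 -> Y
10 -> Z
00 -> X
10 -> Z
10 -> Z
11 -> W
10 -> Z
01 -> Y


Result: YZXZZWZY


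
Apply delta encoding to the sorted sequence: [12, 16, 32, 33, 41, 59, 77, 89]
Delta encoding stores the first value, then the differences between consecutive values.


First value: 12
Deltas:
  16 - 12 = 4
  32 - 16 = 16
  33 - 32 = 1
  41 - 33 = 8
  59 - 41 = 18
  77 - 59 = 18
  89 - 77 = 12


Delta encoded: [12, 4, 16, 1, 8, 18, 18, 12]


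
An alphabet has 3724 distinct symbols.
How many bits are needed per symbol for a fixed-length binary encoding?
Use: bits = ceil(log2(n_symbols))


log2(3724) = 11.8626
Bracket: 2^11 = 2048 < 3724 <= 2^12 = 4096
So ceil(log2(3724)) = 12

bits = ceil(log2(3724)) = ceil(11.8626) = 12 bits


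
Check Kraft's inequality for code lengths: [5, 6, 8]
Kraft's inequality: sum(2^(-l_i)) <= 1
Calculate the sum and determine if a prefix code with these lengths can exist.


Sum = 2^(-5) + 2^(-6) + 2^(-8)
    = 0.03125 + 0.015625 + 0.00390625
    = 13/256 = 0.05078125
Since 0.05078125 <= 1, Kraft's inequality IS satisfied.
A prefix code with these lengths CAN exist.

Kraft sum = 0.05078125. Satisfied.


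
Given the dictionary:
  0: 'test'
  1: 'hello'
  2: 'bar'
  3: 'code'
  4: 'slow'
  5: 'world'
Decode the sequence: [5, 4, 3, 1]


Look up each index in the dictionary:
  5 -> 'world'
  4 -> 'slow'
  3 -> 'code'
  1 -> 'hello'

Decoded: "world slow code hello"


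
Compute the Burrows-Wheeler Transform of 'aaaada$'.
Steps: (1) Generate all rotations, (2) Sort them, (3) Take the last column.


Rotations (sorted):
  0: $aaaada -> last char: a
  1: a$aaaad -> last char: d
  2: aaaada$ -> last char: $
  3: aaada$a -> last char: a
  4: aada$aa -> last char: a
  5: ada$aaa -> last char: a
  6: da$aaaa -> last char: a


BWT = ad$aaaa


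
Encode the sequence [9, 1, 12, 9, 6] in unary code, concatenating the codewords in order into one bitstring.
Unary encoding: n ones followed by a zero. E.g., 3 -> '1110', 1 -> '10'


Encode each number as n ones followed by a terminating 0:
  9 -> 1111111110 (10 bits)
  1 -> 10 (2 bits)
  12 -> 1111111111110 (13 bits)
  9 -> 1111111110 (10 bits)
  6 -> 1111110 (7 bits)
Total length = 10 + 2 + 13 + 10 + 7 = 42 bits.

Unary([9, 1, 12, 9, 6]) = 111111111010111111111111011111111101111110 (42 bits)


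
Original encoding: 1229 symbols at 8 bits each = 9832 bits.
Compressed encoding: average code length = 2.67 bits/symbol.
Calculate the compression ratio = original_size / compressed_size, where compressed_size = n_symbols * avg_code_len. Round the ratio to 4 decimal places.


original_size = n_symbols * orig_bits = 1229 * 8 = 9832 bits
compressed_size = n_symbols * avg_code_len = 1229 * 2.67 = 3281.43 bits
ratio = original_size / compressed_size = 9832 / 3281.43 = 2.9963

Compression ratio = 2.9963


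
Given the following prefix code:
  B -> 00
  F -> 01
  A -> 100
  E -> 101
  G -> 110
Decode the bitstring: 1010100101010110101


Decoding step by step:
Bits 101 -> E
Bits 01 -> F
Bits 00 -> B
Bits 101 -> E
Bits 01 -> F
Bits 01 -> F
Bits 101 -> E
Bits 01 -> F


Decoded message: EFBEFFEF


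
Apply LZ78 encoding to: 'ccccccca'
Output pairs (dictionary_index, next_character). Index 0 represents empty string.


LZ78 encoding steps:
Dictionary: {0: ''}
Step 1: w='' (idx 0), next='c' -> output (0, 'c'), add 'c' as idx 1
Step 2: w='c' (idx 1), next='c' -> output (1, 'c'), add 'cc' as idx 2
Step 3: w='cc' (idx 2), next='c' -> output (2, 'c'), add 'ccc' as idx 3
Step 4: w='c' (idx 1), next='a' -> output (1, 'a'), add 'ca' as idx 4


Encoded: [(0, 'c'), (1, 'c'), (2, 'c'), (1, 'a')]


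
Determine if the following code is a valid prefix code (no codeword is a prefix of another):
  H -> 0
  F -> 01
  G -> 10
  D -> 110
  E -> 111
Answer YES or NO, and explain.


Checking each pair (does one codeword prefix another?):
  H='0' vs F='01': prefix -- VIOLATION

NO -- this is NOT a valid prefix code. H (0) is a prefix of F (01).


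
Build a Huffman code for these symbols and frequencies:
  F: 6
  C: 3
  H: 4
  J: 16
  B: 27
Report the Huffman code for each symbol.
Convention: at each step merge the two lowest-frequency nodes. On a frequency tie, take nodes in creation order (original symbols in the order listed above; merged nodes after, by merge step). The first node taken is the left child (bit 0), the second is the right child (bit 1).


Huffman tree construction:
Step 1: Merge C(3) + H(4) = 7
Step 2: Merge F(6) + (C+H)(7) = 13
Step 3: Merge (F+(C+H))(13) + J(16) = 29
Step 4: Merge B(27) + ((F+(C+H))+J)(29) = 56
Read each symbol's code off the tree from the root (left child = 0, right child = 1).

Codes:
  F: 100 (length 3)
  C: 1010 (length 4)
  H: 1011 (length 4)
  J: 11 (length 2)
  B: 0 (length 1)
Average code length: 105/56 = 1.8750 bits/symbol


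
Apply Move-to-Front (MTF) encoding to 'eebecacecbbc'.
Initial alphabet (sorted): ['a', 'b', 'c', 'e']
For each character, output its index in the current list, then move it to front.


MTF encoding:
'e': index 3 in ['a', 'b', 'c', 'e'] -> ['e', 'a', 'b', 'c']
'e': index 0 in ['e', 'a', 'b', 'c'] -> ['e', 'a', 'b', 'c']
'b': index 2 in ['e', 'a', 'b', 'c'] -> ['b', 'e', 'a', 'c']
'e': index 1 in ['b', 'e', 'a', 'c'] -> ['e', 'b', 'a', 'c']
'c': index 3 in ['e', 'b', 'a', 'c'] -> ['c', 'e', 'b', 'a']
'a': index 3 in ['c', 'e', 'b', 'a'] -> ['a', 'c', 'e', 'b']
'c': index 1 in ['a', 'c', 'e', 'b'] -> ['c', 'a', 'e', 'b']
'e': index 2 in ['c', 'a', 'e', 'b'] -> ['e', 'c', 'a', 'b']
'c': index 1 in ['e', 'c', 'a', 'b'] -> ['c', 'e', 'a', 'b']
'b': index 3 in ['c', 'e', 'a', 'b'] -> ['b', 'c', 'e', 'a']
'b': index 0 in ['b', 'c', 'e', 'a'] -> ['b', 'c', 'e', 'a']
'c': index 1 in ['b', 'c', 'e', 'a'] -> ['c', 'b', 'e', 'a']


Output: [3, 0, 2, 1, 3, 3, 1, 2, 1, 3, 0, 1]


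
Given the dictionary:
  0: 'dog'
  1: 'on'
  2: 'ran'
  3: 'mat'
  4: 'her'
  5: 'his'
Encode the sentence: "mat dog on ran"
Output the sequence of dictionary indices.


Look up each word in the dictionary:
  'mat' -> 3
  'dog' -> 0
  'on' -> 1
  'ran' -> 2

Encoded: [3, 0, 1, 2]


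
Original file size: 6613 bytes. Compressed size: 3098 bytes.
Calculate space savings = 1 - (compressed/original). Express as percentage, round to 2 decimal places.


ratio = compressed/original = 3098/6613 = 0.468471
savings = 1 - ratio = 1 - 0.468471 = 0.531529
as a percentage: 0.531529 * 100 = 53.15%

Space savings = 1 - 3098/6613 = 53.15%


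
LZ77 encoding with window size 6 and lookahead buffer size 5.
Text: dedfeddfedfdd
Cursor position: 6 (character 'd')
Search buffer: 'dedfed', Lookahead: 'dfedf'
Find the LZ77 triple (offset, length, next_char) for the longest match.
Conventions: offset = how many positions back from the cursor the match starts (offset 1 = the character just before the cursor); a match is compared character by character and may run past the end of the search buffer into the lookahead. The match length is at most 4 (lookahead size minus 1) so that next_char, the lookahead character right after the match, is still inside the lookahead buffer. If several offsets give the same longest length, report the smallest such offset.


Try each offset into the search buffer:
  offset=1 (pos 5, char 'd'): match length 1
  offset=2 (pos 4, char 'e'): match length 0
  offset=3 (pos 3, char 'f'): match length 0
  offset=4 (pos 2, char 'd'): match length 4
  offset=5 (pos 1, char 'e'): match length 0
  offset=6 (pos 0, char 'd'): match length 1
Longest match has length 4 at offset 4.
next_char = character at position 6 + 4 = 10 -> 'f'

Best match: offset=4, length=4 (matching 'dfed' starting at position 2)
LZ77 triple: (4, 4, 'f')


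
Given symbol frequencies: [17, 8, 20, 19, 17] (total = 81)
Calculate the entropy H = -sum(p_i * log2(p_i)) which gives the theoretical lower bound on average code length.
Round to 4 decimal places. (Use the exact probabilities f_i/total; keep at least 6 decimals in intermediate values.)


Per-symbol terms -p_i * log2(p_i) with p_i = f_i/81:
  p = 17/81 = 0.209877: log2(p) = -2.252387, -p*log2(p) = 0.472723
  p = 8/81 = 0.098765: log2(p) = -3.339850, -p*log2(p) = 0.329862
  p = 20/81 = 0.246914: log2(p) = -2.017922, -p*log2(p) = 0.498252
  p = 19/81 = 0.234568: log2(p) = -2.091922, -p*log2(p) = 0.490698
  p = 17/81 = 0.209877: log2(p) = -2.252387, -p*log2(p) = 0.472723
H = 0.472723 + 0.329862 + 0.498252 + 0.490698 + 0.472723 = 2.264258

H = 2.2643 bits/symbol


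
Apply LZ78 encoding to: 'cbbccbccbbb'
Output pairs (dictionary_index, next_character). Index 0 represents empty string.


LZ78 encoding steps:
Dictionary: {0: ''}
Step 1: w='' (idx 0), next='c' -> output (0, 'c'), add 'c' as idx 1
Step 2: w='' (idx 0), next='b' -> output (0, 'b'), add 'b' as idx 2
Step 3: w='b' (idx 2), next='c' -> output (2, 'c'), add 'bc' as idx 3
Step 4: w='c' (idx 1), next='b' -> output (1, 'b'), add 'cb' as idx 4
Step 5: w='c' (idx 1), next='c' -> output (1, 'c'), add 'cc' as idx 5
Step 6: w='b' (idx 2), next='b' -> output (2, 'b'), add 'bb' as idx 6
Step 7: w='b' (idx 2), end of input -> output (2, '')


Encoded: [(0, 'c'), (0, 'b'), (2, 'c'), (1, 'b'), (1, 'c'), (2, 'b'), (2, '')]


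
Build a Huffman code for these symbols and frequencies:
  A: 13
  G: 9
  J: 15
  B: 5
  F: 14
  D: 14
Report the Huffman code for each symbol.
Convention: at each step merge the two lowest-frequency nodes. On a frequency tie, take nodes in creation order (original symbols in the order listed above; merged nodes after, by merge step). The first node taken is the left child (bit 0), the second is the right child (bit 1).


Huffman tree construction:
Step 1: Merge B(5) + G(9) = 14
Step 2: Merge A(13) + F(14) = 27
Step 3: Merge D(14) + (B+G)(14) = 28
Step 4: Merge J(15) + (A+F)(27) = 42
Step 5: Merge (D+(B+G))(28) + (J+(A+F))(42) = 70
Read each symbol's code off the tree from the root (left child = 0, right child = 1).

Codes:
  A: 110 (length 3)
  G: 011 (length 3)
  J: 10 (length 2)
  B: 010 (length 3)
  F: 111 (length 3)
  D: 00 (length 2)
Average code length: 181/70 = 2.5857 bits/symbol


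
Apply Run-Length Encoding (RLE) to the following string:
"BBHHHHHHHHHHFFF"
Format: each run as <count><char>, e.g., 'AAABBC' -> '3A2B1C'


Scanning runs left to right:
  i=0: run of 'B' x 2 -> '2B'
  i=2: run of 'H' x 10 -> '10H'
  i=12: run of 'F' x 3 -> '3F'

RLE = 2B10H3F


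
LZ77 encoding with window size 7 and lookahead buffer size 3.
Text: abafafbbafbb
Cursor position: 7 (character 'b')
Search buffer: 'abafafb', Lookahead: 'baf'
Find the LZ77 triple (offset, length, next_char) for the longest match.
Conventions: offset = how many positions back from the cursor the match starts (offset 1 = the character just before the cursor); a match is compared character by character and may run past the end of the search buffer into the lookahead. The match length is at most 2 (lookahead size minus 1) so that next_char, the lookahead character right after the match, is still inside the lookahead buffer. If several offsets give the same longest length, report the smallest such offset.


Try each offset into the search buffer:
  offset=1 (pos 6, char 'b'): match length 1
  offset=2 (pos 5, char 'f'): match length 0
  offset=3 (pos 4, char 'a'): match length 0
  offset=4 (pos 3, char 'f'): match length 0
  offset=5 (pos 2, char 'a'): match length 0
  offset=6 (pos 1, char 'b'): match length 2
  offset=7 (pos 0, char 'a'): match length 0
Longest match has length 2 at offset 6.
next_char = character at position 7 + 2 = 9 -> 'f'

Best match: offset=6, length=2 (matching 'ba' starting at position 1)
LZ77 triple: (6, 2, 'f')


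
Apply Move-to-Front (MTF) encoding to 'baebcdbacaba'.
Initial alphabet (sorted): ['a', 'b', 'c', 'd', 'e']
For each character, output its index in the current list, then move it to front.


MTF encoding:
'b': index 1 in ['a', 'b', 'c', 'd', 'e'] -> ['b', 'a', 'c', 'd', 'e']
'a': index 1 in ['b', 'a', 'c', 'd', 'e'] -> ['a', 'b', 'c', 'd', 'e']
'e': index 4 in ['a', 'b', 'c', 'd', 'e'] -> ['e', 'a', 'b', 'c', 'd']
'b': index 2 in ['e', 'a', 'b', 'c', 'd'] -> ['b', 'e', 'a', 'c', 'd']
'c': index 3 in ['b', 'e', 'a', 'c', 'd'] -> ['c', 'b', 'e', 'a', 'd']
'd': index 4 in ['c', 'b', 'e', 'a', 'd'] -> ['d', 'c', 'b', 'e', 'a']
'b': index 2 in ['d', 'c', 'b', 'e', 'a'] -> ['b', 'd', 'c', 'e', 'a']
'a': index 4 in ['b', 'd', 'c', 'e', 'a'] -> ['a', 'b', 'd', 'c', 'e']
'c': index 3 in ['a', 'b', 'd', 'c', 'e'] -> ['c', 'a', 'b', 'd', 'e']
'a': index 1 in ['c', 'a', 'b', 'd', 'e'] -> ['a', 'c', 'b', 'd', 'e']
'b': index 2 in ['a', 'c', 'b', 'd', 'e'] -> ['b', 'a', 'c', 'd', 'e']
'a': index 1 in ['b', 'a', 'c', 'd', 'e'] -> ['a', 'b', 'c', 'd', 'e']


Output: [1, 1, 4, 2, 3, 4, 2, 4, 3, 1, 2, 1]


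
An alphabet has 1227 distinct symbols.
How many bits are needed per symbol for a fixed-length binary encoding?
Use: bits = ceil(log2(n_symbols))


log2(1227) = 10.2609
Bracket: 2^10 = 1024 < 1227 <= 2^11 = 2048
So ceil(log2(1227)) = 11

bits = ceil(log2(1227)) = ceil(10.2609) = 11 bits


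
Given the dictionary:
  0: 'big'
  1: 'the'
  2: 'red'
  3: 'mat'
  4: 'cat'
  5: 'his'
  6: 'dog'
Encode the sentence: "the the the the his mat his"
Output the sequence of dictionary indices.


Look up each word in the dictionary:
  'the' -> 1
  'the' -> 1
  'the' -> 1
  'the' -> 1
  'his' -> 5
  'mat' -> 3
  'his' -> 5

Encoded: [1, 1, 1, 1, 5, 3, 5]


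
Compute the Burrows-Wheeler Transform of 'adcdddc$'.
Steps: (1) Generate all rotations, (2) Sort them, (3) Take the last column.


Rotations (sorted):
  0: $adcdddc -> last char: c
  1: adcdddc$ -> last char: $
  2: c$adcddd -> last char: d
  3: cdddc$ad -> last char: d
  4: dc$adcdd -> last char: d
  5: dcdddc$a -> last char: a
  6: ddc$adcd -> last char: d
  7: dddc$adc -> last char: c


BWT = c$dddadc


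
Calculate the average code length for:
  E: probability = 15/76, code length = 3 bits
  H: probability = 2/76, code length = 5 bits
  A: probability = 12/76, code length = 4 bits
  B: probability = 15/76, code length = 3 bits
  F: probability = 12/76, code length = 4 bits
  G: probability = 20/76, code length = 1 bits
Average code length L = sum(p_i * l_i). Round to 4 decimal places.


Weighted contributions p_i * l_i:
  E: (15/76) * 3 = 45/76
  H: (2/76) * 5 = 10/76
  A: (12/76) * 4 = 48/76
  B: (15/76) * 3 = 45/76
  F: (12/76) * 4 = 48/76
  G: (20/76) * 1 = 20/76
Sum = (45 + 10 + 48 + 45 + 48 + 20)/76 = 216/76

L = 216/76 = 2.8421 bits/symbol


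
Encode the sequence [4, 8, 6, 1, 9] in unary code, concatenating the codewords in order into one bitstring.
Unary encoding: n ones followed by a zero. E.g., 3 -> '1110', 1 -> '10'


Encode each number as n ones followed by a terminating 0:
  4 -> 11110 (5 bits)
  8 -> 111111110 (9 bits)
  6 -> 1111110 (7 bits)
  1 -> 10 (2 bits)
  9 -> 1111111110 (10 bits)
Total length = 5 + 9 + 7 + 2 + 10 = 33 bits.

Unary([4, 8, 6, 1, 9]) = 111101111111101111110101111111110 (33 bits)


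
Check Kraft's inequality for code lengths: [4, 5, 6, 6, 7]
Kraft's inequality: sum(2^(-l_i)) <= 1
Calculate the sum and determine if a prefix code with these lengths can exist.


Sum = 2^(-4) + 2^(-5) + 2^(-6) + 2^(-6) + 2^(-7)
    = 0.0625 + 0.03125 + 0.015625 + 0.015625 + 0.0078125
    = 17/128 = 0.1328125
Since 0.1328125 <= 1, Kraft's inequality IS satisfied.
A prefix code with these lengths CAN exist.

Kraft sum = 0.1328125. Satisfied.


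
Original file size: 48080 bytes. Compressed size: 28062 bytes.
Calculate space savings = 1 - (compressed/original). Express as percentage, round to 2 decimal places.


ratio = compressed/original = 28062/48080 = 0.583652
savings = 1 - ratio = 1 - 0.583652 = 0.416348
as a percentage: 0.416348 * 100 = 41.63%

Space savings = 1 - 28062/48080 = 41.63%


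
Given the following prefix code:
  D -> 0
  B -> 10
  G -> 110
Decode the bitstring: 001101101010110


Decoding step by step:
Bits 0 -> D
Bits 0 -> D
Bits 110 -> G
Bits 110 -> G
Bits 10 -> B
Bits 10 -> B
Bits 110 -> G


Decoded message: DDGGBBG


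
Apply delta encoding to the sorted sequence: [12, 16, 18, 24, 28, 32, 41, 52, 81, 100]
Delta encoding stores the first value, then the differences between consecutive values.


First value: 12
Deltas:
  16 - 12 = 4
  18 - 16 = 2
  24 - 18 = 6
  28 - 24 = 4
  32 - 28 = 4
  41 - 32 = 9
  52 - 41 = 11
  81 - 52 = 29
  100 - 81 = 19


Delta encoded: [12, 4, 2, 6, 4, 4, 9, 11, 29, 19]


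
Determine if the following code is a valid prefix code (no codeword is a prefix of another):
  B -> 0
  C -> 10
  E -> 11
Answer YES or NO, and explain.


Checking each pair (does one codeword prefix another?):
  B='0' vs C='10': no prefix
  B='0' vs E='11': no prefix
  C='10' vs B='0': no prefix
  C='10' vs E='11': no prefix
  E='11' vs B='0': no prefix
  E='11' vs C='10': no prefix
No violation found over all pairs.

YES -- this is a valid prefix code. No codeword is a prefix of any other codeword.


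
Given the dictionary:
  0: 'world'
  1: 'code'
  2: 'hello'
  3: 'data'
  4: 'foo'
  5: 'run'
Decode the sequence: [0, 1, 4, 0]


Look up each index in the dictionary:
  0 -> 'world'
  1 -> 'code'
  4 -> 'foo'
  0 -> 'world'

Decoded: "world code foo world"


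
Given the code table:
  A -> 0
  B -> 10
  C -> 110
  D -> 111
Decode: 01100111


Decoding:
0 -> A
110 -> C
0 -> A
111 -> D


Result: ACAD


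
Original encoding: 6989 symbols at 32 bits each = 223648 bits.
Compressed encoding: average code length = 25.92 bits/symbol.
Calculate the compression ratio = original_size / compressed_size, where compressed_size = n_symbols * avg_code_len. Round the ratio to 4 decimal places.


original_size = n_symbols * orig_bits = 6989 * 32 = 223648 bits
compressed_size = n_symbols * avg_code_len = 6989 * 25.92 = 181154.88 bits
ratio = original_size / compressed_size = 223648 / 181154.88 = 1.2346

Compression ratio = 1.2346


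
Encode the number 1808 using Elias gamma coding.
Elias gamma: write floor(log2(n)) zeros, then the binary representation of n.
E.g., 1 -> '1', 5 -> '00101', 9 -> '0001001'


num_bits = floor(log2(1808)) + 1 = 11
leading_zeros = num_bits - 1 = 10
binary(1808) = 11100010000

Elias gamma(1808) = '0000000000' + '11100010000' = 000000000011100010000 (21 bits)


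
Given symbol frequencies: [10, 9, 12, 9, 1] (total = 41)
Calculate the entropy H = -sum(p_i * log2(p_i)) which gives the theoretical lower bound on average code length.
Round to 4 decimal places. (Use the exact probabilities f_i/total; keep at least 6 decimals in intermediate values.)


Per-symbol terms -p_i * log2(p_i) with p_i = f_i/41:
  p = 10/41 = 0.243902: log2(p) = -2.035624, -p*log2(p) = 0.496494
  p = 9/41 = 0.219512: log2(p) = -2.187627, -p*log2(p) = 0.480211
  p = 12/41 = 0.292683: log2(p) = -1.772590, -p*log2(p) = 0.518807
  p = 9/41 = 0.219512: log2(p) = -2.187627, -p*log2(p) = 0.480211
  p = 1/41 = 0.024390: log2(p) = -5.357552, -p*log2(p) = 0.130672
H = 0.496494 + 0.480211 + 0.518807 + 0.480211 + 0.130672 = 2.106395

H = 2.1064 bits/symbol


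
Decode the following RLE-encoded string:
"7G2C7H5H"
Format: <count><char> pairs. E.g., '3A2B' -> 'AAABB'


Expanding each <count><char> pair:
  7G -> 'GGGGGGG'
  2C -> 'CC'
  7H -> 'HHHHHHH'
  5H -> 'HHHHH'

Decoded = GGGGGGGCCHHHHHHHHHHHH


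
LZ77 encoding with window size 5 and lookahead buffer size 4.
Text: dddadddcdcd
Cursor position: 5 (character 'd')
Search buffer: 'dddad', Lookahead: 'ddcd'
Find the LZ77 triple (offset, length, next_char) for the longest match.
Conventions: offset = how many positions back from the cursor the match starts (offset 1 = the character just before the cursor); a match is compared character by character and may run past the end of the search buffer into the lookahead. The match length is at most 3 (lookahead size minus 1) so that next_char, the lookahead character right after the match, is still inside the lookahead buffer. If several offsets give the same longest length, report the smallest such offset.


Try each offset into the search buffer:
  offset=1 (pos 4, char 'd'): match length 2
  offset=2 (pos 3, char 'a'): match length 0
  offset=3 (pos 2, char 'd'): match length 1
  offset=4 (pos 1, char 'd'): match length 2
  offset=5 (pos 0, char 'd'): match length 2
Longest match has length 2, found at offsets 1, 4, 5; take the smallest, offset 1.
next_char = character at position 5 + 2 = 7 -> 'c'

Best match: offset=1, length=2 (matching 'dd' starting at position 4)
LZ77 triple: (1, 2, 'c')


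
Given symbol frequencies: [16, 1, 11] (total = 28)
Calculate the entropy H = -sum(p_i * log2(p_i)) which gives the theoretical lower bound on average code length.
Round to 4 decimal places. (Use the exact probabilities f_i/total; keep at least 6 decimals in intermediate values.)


Per-symbol terms -p_i * log2(p_i) with p_i = f_i/28:
  p = 16/28 = 0.571429: log2(p) = -0.807355, -p*log2(p) = 0.461346
  p = 1/28 = 0.035714: log2(p) = -4.807355, -p*log2(p) = 0.171691
  p = 11/28 = 0.392857: log2(p) = -1.347923, -p*log2(p) = 0.529541
H = 0.461346 + 0.171691 + 0.529541 = 1.162578

H = 1.1626 bits/symbol


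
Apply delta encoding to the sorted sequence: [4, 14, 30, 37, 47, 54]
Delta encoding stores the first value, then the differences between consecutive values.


First value: 4
Deltas:
  14 - 4 = 10
  30 - 14 = 16
  37 - 30 = 7
  47 - 37 = 10
  54 - 47 = 7


Delta encoded: [4, 10, 16, 7, 10, 7]


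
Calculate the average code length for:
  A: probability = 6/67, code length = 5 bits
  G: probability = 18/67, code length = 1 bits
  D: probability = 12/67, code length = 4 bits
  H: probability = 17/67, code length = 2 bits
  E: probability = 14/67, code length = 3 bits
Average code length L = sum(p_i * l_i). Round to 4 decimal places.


Weighted contributions p_i * l_i:
  A: (6/67) * 5 = 30/67
  G: (18/67) * 1 = 18/67
  D: (12/67) * 4 = 48/67
  H: (17/67) * 2 = 34/67
  E: (14/67) * 3 = 42/67
Sum = (30 + 18 + 48 + 34 + 42)/67 = 172/67

L = 172/67 = 2.5672 bits/symbol


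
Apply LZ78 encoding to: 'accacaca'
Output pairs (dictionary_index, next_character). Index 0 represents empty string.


LZ78 encoding steps:
Dictionary: {0: ''}
Step 1: w='' (idx 0), next='a' -> output (0, 'a'), add 'a' as idx 1
Step 2: w='' (idx 0), next='c' -> output (0, 'c'), add 'c' as idx 2
Step 3: w='c' (idx 2), next='a' -> output (2, 'a'), add 'ca' as idx 3
Step 4: w='ca' (idx 3), next='c' -> output (3, 'c'), add 'cac' as idx 4
Step 5: w='a' (idx 1), end of input -> output (1, '')


Encoded: [(0, 'a'), (0, 'c'), (2, 'a'), (3, 'c'), (1, '')]


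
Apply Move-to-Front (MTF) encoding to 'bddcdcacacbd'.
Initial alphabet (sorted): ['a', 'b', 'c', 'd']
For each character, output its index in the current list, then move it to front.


MTF encoding:
'b': index 1 in ['a', 'b', 'c', 'd'] -> ['b', 'a', 'c', 'd']
'd': index 3 in ['b', 'a', 'c', 'd'] -> ['d', 'b', 'a', 'c']
'd': index 0 in ['d', 'b', 'a', 'c'] -> ['d', 'b', 'a', 'c']
'c': index 3 in ['d', 'b', 'a', 'c'] -> ['c', 'd', 'b', 'a']
'd': index 1 in ['c', 'd', 'b', 'a'] -> ['d', 'c', 'b', 'a']
'c': index 1 in ['d', 'c', 'b', 'a'] -> ['c', 'd', 'b', 'a']
'a': index 3 in ['c', 'd', 'b', 'a'] -> ['a', 'c', 'd', 'b']
'c': index 1 in ['a', 'c', 'd', 'b'] -> ['c', 'a', 'd', 'b']
'a': index 1 in ['c', 'a', 'd', 'b'] -> ['a', 'c', 'd', 'b']
'c': index 1 in ['a', 'c', 'd', 'b'] -> ['c', 'a', 'd', 'b']
'b': index 3 in ['c', 'a', 'd', 'b'] -> ['b', 'c', 'a', 'd']
'd': index 3 in ['b', 'c', 'a', 'd'] -> ['d', 'b', 'c', 'a']


Output: [1, 3, 0, 3, 1, 1, 3, 1, 1, 1, 3, 3]


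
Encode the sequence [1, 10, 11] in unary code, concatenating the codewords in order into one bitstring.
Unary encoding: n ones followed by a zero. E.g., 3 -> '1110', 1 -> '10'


Encode each number as n ones followed by a terminating 0:
  1 -> 10 (2 bits)
  10 -> 11111111110 (11 bits)
  11 -> 111111111110 (12 bits)
Total length = 2 + 11 + 12 = 25 bits.

Unary([1, 10, 11]) = 1011111111110111111111110 (25 bits)


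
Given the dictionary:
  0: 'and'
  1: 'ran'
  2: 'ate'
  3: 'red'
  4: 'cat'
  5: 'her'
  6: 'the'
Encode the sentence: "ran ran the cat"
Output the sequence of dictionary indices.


Look up each word in the dictionary:
  'ran' -> 1
  'ran' -> 1
  'the' -> 6
  'cat' -> 4

Encoded: [1, 1, 6, 4]


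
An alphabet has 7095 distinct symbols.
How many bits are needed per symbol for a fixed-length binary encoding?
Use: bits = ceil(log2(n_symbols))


log2(7095) = 12.7926
Bracket: 2^12 = 4096 < 7095 <= 2^13 = 8192
So ceil(log2(7095)) = 13

bits = ceil(log2(7095)) = ceil(12.7926) = 13 bits


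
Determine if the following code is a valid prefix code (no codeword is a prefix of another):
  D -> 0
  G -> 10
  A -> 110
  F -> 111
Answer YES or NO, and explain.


Checking each pair (does one codeword prefix another?):
  D='0' vs G='10': no prefix
  D='0' vs A='110': no prefix
  D='0' vs F='111': no prefix
  G='10' vs D='0': no prefix
  G='10' vs A='110': no prefix
  G='10' vs F='111': no prefix
  A='110' vs D='0': no prefix
  A='110' vs G='10': no prefix
  A='110' vs F='111': no prefix
  F='111' vs D='0': no prefix
  F='111' vs G='10': no prefix
  F='111' vs A='110': no prefix
No violation found over all pairs.

YES -- this is a valid prefix code. No codeword is a prefix of any other codeword.


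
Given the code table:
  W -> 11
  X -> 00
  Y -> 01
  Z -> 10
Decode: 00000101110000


Decoding:
00 -> X
00 -> X
01 -> Y
01 -> Y
11 -> W
00 -> X
00 -> X


Result: XXYYWXX


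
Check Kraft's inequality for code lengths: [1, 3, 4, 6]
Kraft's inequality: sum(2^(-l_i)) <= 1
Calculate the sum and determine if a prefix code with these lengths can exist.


Sum = 2^(-1) + 2^(-3) + 2^(-4) + 2^(-6)
    = 0.5 + 0.125 + 0.0625 + 0.015625
    = 45/64 = 0.703125
Since 0.703125 <= 1, Kraft's inequality IS satisfied.
A prefix code with these lengths CAN exist.

Kraft sum = 0.703125. Satisfied.


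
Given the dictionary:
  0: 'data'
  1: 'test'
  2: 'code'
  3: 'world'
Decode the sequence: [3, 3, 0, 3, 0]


Look up each index in the dictionary:
  3 -> 'world'
  3 -> 'world'
  0 -> 'data'
  3 -> 'world'
  0 -> 'data'

Decoded: "world world data world data"


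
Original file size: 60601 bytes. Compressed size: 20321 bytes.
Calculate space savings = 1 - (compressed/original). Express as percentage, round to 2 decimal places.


ratio = compressed/original = 20321/60601 = 0.335324
savings = 1 - ratio = 1 - 0.335324 = 0.664676
as a percentage: 0.664676 * 100 = 66.47%

Space savings = 1 - 20321/60601 = 66.47%


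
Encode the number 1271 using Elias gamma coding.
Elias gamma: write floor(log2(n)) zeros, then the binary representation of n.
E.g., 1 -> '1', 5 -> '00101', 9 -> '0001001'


num_bits = floor(log2(1271)) + 1 = 11
leading_zeros = num_bits - 1 = 10
binary(1271) = 10011110111

Elias gamma(1271) = '0000000000' + '10011110111' = 000000000010011110111 (21 bits)


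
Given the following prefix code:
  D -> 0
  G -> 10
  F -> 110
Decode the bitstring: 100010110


Decoding step by step:
Bits 10 -> G
Bits 0 -> D
Bits 0 -> D
Bits 10 -> G
Bits 110 -> F


Decoded message: GDDGF


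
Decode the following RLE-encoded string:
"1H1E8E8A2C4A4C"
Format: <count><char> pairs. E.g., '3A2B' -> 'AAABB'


Expanding each <count><char> pair:
  1H -> 'H'
  1E -> 'E'
  8E -> 'EEEEEEEE'
  8A -> 'AAAAAAAA'
  2C -> 'CC'
  4A -> 'AAAA'
  4C -> 'CCCC'

Decoded = HEEEEEEEEEAAAAAAAACCAAAACCCC


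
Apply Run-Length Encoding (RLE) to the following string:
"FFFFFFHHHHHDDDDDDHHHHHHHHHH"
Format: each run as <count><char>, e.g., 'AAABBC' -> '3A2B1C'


Scanning runs left to right:
  i=0: run of 'F' x 6 -> '6F'
  i=6: run of 'H' x 5 -> '5H'
  i=11: run of 'D' x 6 -> '6D'
  i=17: run of 'H' x 10 -> '10H'

RLE = 6F5H6D10H


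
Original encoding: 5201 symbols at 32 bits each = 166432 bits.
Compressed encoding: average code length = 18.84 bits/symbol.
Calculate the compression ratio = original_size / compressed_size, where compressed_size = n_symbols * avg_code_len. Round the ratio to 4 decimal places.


original_size = n_symbols * orig_bits = 5201 * 32 = 166432 bits
compressed_size = n_symbols * avg_code_len = 5201 * 18.84 = 97986.84 bits
ratio = original_size / compressed_size = 166432 / 97986.84 = 1.6985

Compression ratio = 1.6985


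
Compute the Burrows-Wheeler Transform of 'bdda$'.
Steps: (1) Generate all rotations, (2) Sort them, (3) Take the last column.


Rotations (sorted):
  0: $bdda -> last char: a
  1: a$bdd -> last char: d
  2: bdda$ -> last char: $
  3: da$bd -> last char: d
  4: dda$b -> last char: b


BWT = ad$db


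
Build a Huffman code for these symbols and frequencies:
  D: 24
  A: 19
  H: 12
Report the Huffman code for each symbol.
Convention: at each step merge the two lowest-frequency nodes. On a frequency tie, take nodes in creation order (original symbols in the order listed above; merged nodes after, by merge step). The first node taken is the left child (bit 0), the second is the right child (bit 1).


Huffman tree construction:
Step 1: Merge H(12) + A(19) = 31
Step 2: Merge D(24) + (H+A)(31) = 55
Read each symbol's code off the tree from the root (left child = 0, right child = 1).

Codes:
  D: 0 (length 1)
  A: 11 (length 2)
  H: 10 (length 2)
Average code length: 86/55 = 1.5636 bits/symbol


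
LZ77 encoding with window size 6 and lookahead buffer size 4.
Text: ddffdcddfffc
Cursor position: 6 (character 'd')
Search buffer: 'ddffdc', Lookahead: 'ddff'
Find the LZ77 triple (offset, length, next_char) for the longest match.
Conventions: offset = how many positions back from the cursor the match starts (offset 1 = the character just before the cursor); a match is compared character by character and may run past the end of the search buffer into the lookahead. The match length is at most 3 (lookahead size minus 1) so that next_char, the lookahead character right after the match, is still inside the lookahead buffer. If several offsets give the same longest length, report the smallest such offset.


Try each offset into the search buffer:
  offset=1 (pos 5, char 'c'): match length 0
  offset=2 (pos 4, char 'd'): match length 1
  offset=3 (pos 3, char 'f'): match length 0
  offset=4 (pos 2, char 'f'): match length 0
  offset=5 (pos 1, char 'd'): match length 1
  offset=6 (pos 0, char 'd'): match length 3
Longest match has length 3 at offset 6.
next_char = character at position 6 + 3 = 9 -> 'f'

Best match: offset=6, length=3 (matching 'ddf' starting at position 0)
LZ77 triple: (6, 3, 'f')


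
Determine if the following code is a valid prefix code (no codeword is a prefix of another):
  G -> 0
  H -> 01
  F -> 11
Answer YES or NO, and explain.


Checking each pair (does one codeword prefix another?):
  G='0' vs H='01': prefix -- VIOLATION

NO -- this is NOT a valid prefix code. G (0) is a prefix of H (01).


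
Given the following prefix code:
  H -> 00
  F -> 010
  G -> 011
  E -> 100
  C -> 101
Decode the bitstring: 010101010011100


Decoding step by step:
Bits 010 -> F
Bits 101 -> C
Bits 010 -> F
Bits 011 -> G
Bits 100 -> E


Decoded message: FCFGE


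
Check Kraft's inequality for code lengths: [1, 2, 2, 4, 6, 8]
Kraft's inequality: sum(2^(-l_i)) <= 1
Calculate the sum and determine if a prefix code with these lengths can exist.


Sum = 2^(-1) + 2^(-2) + 2^(-2) + 2^(-4) + 2^(-6) + 2^(-8)
    = 0.5 + 0.25 + 0.25 + 0.0625 + 0.015625 + 0.00390625
    = 277/256 = 1.08203125
Since 1.08203125 > 1, Kraft's inequality is NOT satisfied.
A prefix code with these lengths CANNOT exist.

Kraft sum = 1.08203125. Not satisfied.


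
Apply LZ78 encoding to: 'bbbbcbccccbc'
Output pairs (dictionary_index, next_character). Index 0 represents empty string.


LZ78 encoding steps:
Dictionary: {0: ''}
Step 1: w='' (idx 0), next='b' -> output (0, 'b'), add 'b' as idx 1
Step 2: w='b' (idx 1), next='b' -> output (1, 'b'), add 'bb' as idx 2
Step 3: w='b' (idx 1), next='c' -> output (1, 'c'), add 'bc' as idx 3
Step 4: w='bc' (idx 3), next='c' -> output (3, 'c'), add 'bcc' as idx 4
Step 5: w='' (idx 0), next='c' -> output (0, 'c'), add 'c' as idx 5
Step 6: w='c' (idx 5), next='b' -> output (5, 'b'), add 'cb' as idx 6
Step 7: w='c' (idx 5), end of input -> output (5, '')


Encoded: [(0, 'b'), (1, 'b'), (1, 'c'), (3, 'c'), (0, 'c'), (5, 'b'), (5, '')]


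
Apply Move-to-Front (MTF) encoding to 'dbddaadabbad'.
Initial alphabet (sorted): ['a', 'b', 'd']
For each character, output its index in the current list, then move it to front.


MTF encoding:
'd': index 2 in ['a', 'b', 'd'] -> ['d', 'a', 'b']
'b': index 2 in ['d', 'a', 'b'] -> ['b', 'd', 'a']
'd': index 1 in ['b', 'd', 'a'] -> ['d', 'b', 'a']
'd': index 0 in ['d', 'b', 'a'] -> ['d', 'b', 'a']
'a': index 2 in ['d', 'b', 'a'] -> ['a', 'd', 'b']
'a': index 0 in ['a', 'd', 'b'] -> ['a', 'd', 'b']
'd': index 1 in ['a', 'd', 'b'] -> ['d', 'a', 'b']
'a': index 1 in ['d', 'a', 'b'] -> ['a', 'd', 'b']
'b': index 2 in ['a', 'd', 'b'] -> ['b', 'a', 'd']
'b': index 0 in ['b', 'a', 'd'] -> ['b', 'a', 'd']
'a': index 1 in ['b', 'a', 'd'] -> ['a', 'b', 'd']
'd': index 2 in ['a', 'b', 'd'] -> ['d', 'a', 'b']


Output: [2, 2, 1, 0, 2, 0, 1, 1, 2, 0, 1, 2]


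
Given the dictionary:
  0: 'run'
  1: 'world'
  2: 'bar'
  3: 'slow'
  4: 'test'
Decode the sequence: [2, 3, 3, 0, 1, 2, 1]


Look up each index in the dictionary:
  2 -> 'bar'
  3 -> 'slow'
  3 -> 'slow'
  0 -> 'run'
  1 -> 'world'
  2 -> 'bar'
  1 -> 'world'

Decoded: "bar slow slow run world bar world"


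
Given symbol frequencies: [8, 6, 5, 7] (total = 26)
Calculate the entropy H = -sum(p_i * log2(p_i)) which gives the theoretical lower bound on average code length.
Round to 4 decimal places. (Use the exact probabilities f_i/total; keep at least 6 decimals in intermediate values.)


Per-symbol terms -p_i * log2(p_i) with p_i = f_i/26:
  p = 8/26 = 0.307692: log2(p) = -1.700440, -p*log2(p) = 0.523212
  p = 6/26 = 0.230769: log2(p) = -2.115477, -p*log2(p) = 0.488187
  p = 5/26 = 0.192308: log2(p) = -2.378512, -p*log2(p) = 0.457406
  p = 7/26 = 0.269231: log2(p) = -1.893085, -p*log2(p) = 0.509677
H = 0.523212 + 0.488187 + 0.457406 + 0.509677 = 1.978482

H = 1.9785 bits/symbol


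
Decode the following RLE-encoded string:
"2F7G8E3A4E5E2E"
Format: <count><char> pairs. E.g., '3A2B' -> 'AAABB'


Expanding each <count><char> pair:
  2F -> 'FF'
  7G -> 'GGGGGGG'
  8E -> 'EEEEEEEE'
  3A -> 'AAA'
  4E -> 'EEEE'
  5E -> 'EEEEE'
  2E -> 'EE'

Decoded = FFGGGGGGGEEEEEEEEAAAEEEEEEEEEEE


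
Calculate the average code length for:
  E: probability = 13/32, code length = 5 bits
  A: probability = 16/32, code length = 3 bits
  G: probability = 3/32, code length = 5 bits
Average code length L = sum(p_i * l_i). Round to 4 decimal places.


Weighted contributions p_i * l_i:
  E: (13/32) * 5 = 65/32
  A: (16/32) * 3 = 48/32
  G: (3/32) * 5 = 15/32
Sum = (65 + 48 + 15)/32 = 128/32

L = 128/32 = 4.0000 bits/symbol


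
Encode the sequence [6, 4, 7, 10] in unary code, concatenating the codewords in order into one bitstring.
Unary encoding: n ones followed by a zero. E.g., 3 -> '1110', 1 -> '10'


Encode each number as n ones followed by a terminating 0:
  6 -> 1111110 (7 bits)
  4 -> 11110 (5 bits)
  7 -> 11111110 (8 bits)
  10 -> 11111111110 (11 bits)
Total length = 7 + 5 + 8 + 11 = 31 bits.

Unary([6, 4, 7, 10]) = 1111110111101111111011111111110 (31 bits)


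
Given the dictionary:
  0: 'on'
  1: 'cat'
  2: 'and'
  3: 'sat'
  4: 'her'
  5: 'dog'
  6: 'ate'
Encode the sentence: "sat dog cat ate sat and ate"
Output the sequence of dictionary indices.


Look up each word in the dictionary:
  'sat' -> 3
  'dog' -> 5
  'cat' -> 1
  'ate' -> 6
  'sat' -> 3
  'and' -> 2
  'ate' -> 6

Encoded: [3, 5, 1, 6, 3, 2, 6]


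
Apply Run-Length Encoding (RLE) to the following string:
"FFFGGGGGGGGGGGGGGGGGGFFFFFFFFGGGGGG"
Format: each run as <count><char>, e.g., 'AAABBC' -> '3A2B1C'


Scanning runs left to right:
  i=0: run of 'F' x 3 -> '3F'
  i=3: run of 'G' x 18 -> '18G'
  i=21: run of 'F' x 8 -> '8F'
  i=29: run of 'G' x 6 -> '6G'

RLE = 3F18G8F6G


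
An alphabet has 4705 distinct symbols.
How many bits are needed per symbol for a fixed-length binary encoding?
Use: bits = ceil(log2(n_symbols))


log2(4705) = 12.2
Bracket: 2^12 = 4096 < 4705 <= 2^13 = 8192
So ceil(log2(4705)) = 13

bits = ceil(log2(4705)) = ceil(12.2) = 13 bits


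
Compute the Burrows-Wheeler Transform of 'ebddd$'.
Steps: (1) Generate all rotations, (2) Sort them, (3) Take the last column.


Rotations (sorted):
  0: $ebddd -> last char: d
  1: bddd$e -> last char: e
  2: d$ebdd -> last char: d
  3: dd$ebd -> last char: d
  4: ddd$eb -> last char: b
  5: ebddd$ -> last char: $


BWT = deddb$


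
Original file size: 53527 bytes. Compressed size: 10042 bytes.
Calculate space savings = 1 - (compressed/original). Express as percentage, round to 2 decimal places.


ratio = compressed/original = 10042/53527 = 0.187606
savings = 1 - ratio = 1 - 0.187606 = 0.812394
as a percentage: 0.812394 * 100 = 81.24%

Space savings = 1 - 10042/53527 = 81.24%


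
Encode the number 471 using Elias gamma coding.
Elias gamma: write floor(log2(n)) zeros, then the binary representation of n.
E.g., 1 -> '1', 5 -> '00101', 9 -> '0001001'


num_bits = floor(log2(471)) + 1 = 9
leading_zeros = num_bits - 1 = 8
binary(471) = 111010111

Elias gamma(471) = '00000000' + '111010111' = 00000000111010111 (17 bits)


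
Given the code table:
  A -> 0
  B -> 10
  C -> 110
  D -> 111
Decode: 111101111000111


Decoding:
111 -> D
10 -> B
111 -> D
10 -> B
0 -> A
0 -> A
111 -> D


Result: DBDBAAD


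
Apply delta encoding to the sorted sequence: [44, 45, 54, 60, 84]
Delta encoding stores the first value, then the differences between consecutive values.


First value: 44
Deltas:
  45 - 44 = 1
  54 - 45 = 9
  60 - 54 = 6
  84 - 60 = 24


Delta encoded: [44, 1, 9, 6, 24]


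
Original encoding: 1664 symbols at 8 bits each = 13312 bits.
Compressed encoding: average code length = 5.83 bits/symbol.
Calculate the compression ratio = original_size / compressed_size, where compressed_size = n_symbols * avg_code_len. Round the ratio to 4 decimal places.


original_size = n_symbols * orig_bits = 1664 * 8 = 13312 bits
compressed_size = n_symbols * avg_code_len = 1664 * 5.83 = 9701.12 bits
ratio = original_size / compressed_size = 13312 / 9701.12 = 1.3722

Compression ratio = 1.3722


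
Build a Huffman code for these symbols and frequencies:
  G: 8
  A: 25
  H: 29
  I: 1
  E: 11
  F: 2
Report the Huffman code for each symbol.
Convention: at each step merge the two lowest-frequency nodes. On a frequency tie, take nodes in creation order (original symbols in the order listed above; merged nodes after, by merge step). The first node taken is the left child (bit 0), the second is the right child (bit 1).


Huffman tree construction:
Step 1: Merge I(1) + F(2) = 3
Step 2: Merge (I+F)(3) + G(8) = 11
Step 3: Merge E(11) + ((I+F)+G)(11) = 22
Step 4: Merge (E+((I+F)+G))(22) + A(25) = 47
Step 5: Merge H(29) + ((E+((I+F)+G))+A)(47) = 76
Read each symbol's code off the tree from the root (left child = 0, right child = 1).

Codes:
  G: 1011 (length 4)
  A: 11 (length 2)
  H: 0 (length 1)
  I: 10100 (length 5)
  E: 100 (length 3)
  F: 10101 (length 5)
Average code length: 159/76 = 2.0921 bits/symbol
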